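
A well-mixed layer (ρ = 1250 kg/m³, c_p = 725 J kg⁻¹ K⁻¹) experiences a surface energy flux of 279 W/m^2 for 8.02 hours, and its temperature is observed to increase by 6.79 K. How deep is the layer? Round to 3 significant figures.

Heat input Q = F Δt = 279 × 28900 s = 8.06×10^6 J/m².
Required areal heat capacity C = Q / ΔT = 1.19×10^6 J/(m²·K).
Depth D = C / (ρ c_p) = 1.19×10^6 / (1250 × 725) = 1.31 m.

1.31 m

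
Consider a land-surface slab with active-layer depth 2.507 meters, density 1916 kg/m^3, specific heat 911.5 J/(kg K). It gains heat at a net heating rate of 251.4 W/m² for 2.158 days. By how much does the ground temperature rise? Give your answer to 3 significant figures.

10.7 K

Areal heat capacity C = ρ c_p D = 1916 × 911.5 × 2.507 = 4.38×10^6 J m⁻² K⁻¹.
Net heat input Q = F Δt = 251.4 × (2.158 days × 86400 s/day) = 4.69×10^7 J/m².
ΔT = Q / C = 4.69×10^7 / 4.38×10^6 = 10.7 K.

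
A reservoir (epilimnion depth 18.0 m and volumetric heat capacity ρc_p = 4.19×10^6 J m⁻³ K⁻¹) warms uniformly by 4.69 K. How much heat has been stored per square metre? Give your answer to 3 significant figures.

3.54×10^8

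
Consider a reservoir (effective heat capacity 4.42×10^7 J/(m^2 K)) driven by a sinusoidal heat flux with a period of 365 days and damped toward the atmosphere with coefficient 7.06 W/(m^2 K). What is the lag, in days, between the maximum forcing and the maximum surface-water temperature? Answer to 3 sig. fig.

52.0 days

Areal heat capacity C = 4.42×10^7 J/(m^2 K) (given).
ω = 2π / 3.15×10^7 s = 1.99×10^-7 s⁻¹.
Phase lag φ = arctan(Cω/λ) = arctan(8.81/7.06) = 0.895 rad.
Time lag = φ / ω = 0.895 / 1.99×10^-7 = 4.49×10^6 s = 52.0 days.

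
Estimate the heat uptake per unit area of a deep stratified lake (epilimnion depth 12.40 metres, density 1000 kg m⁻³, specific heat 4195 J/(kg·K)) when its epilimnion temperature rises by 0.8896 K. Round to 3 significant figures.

Areal heat capacity C = ρ c_p D = 1000 × 4195 × 12.40 = 5.20×10^7 J/(m²·K).
ΔQ = C ΔT = 5.20×10^7 × 0.8896 = 4.63×10^7 J/m².

4.63×10^7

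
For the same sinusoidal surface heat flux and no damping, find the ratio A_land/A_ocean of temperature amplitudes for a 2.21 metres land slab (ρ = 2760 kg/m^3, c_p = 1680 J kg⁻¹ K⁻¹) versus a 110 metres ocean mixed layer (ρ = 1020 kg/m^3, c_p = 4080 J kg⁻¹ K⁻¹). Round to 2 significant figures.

45

C_ocean = 1020 × 4080 × 110 = 4.58×10^8 J/(m²·K).
C_land = 2760 × 1680 × 2.21 = 1.02×10^7 J/(m²·K).
Undamped amplitude ∝ 1/C, so A_land/A_ocean = C_ocean/C_land = 44.7.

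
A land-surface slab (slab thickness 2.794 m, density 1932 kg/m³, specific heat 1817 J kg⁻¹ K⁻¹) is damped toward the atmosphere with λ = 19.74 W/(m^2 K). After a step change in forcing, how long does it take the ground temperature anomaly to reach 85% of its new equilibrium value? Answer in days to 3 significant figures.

Areal heat capacity C = ρ c_p D = 1932 × 1817 × 2.794 = 9.81×10^6 J m⁻² K⁻¹.
τ = C / λ = 9.81×10^6 / 19.74 = 4.97×10^5 s.
Fraction reached: 1 − e^(−t/τ) = 0.85 ⇒ t = −τ ln(1 − 0.85) = τ × 1.90.
t = 9.43×10^5 s = 10.9 days.

10.9 days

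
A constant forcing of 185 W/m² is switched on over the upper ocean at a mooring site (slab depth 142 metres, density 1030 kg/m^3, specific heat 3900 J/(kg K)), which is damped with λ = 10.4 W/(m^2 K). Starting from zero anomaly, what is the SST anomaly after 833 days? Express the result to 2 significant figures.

13 K

Areal heat capacity C = ρ c_p D = 1030 × 3900 × 142 = 5.70×10^8 J/(m²·K).
τ = C / λ = 5.70×10^8 / 10.4 = 5.48×10^7 s.
Equilibrium anomaly ΔT_eq = F / λ = 185 / 10.4 = 17.8 K.
t = 833 days = 7.20×10^7 s, so t/τ = 1.31.
ΔT(t) = ΔT_eq (1 − e^(−t/τ)) = 17.8 × (1 − e^−1.31) = 13.0 K.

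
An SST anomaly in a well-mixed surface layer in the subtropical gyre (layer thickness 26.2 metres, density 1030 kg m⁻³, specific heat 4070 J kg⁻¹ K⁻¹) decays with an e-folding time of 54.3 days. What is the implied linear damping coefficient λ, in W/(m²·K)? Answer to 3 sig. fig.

23.4

Areal heat capacity C = ρ c_p D = 1030 × 4070 × 26.2 = 1.10×10^8 J/(m^2 K).
τ = 54.3 days = 4.69×10^6 s.
λ = C / τ = 1.10×10^8 / 4.69×10^6 = 23.4 W/(m²·K).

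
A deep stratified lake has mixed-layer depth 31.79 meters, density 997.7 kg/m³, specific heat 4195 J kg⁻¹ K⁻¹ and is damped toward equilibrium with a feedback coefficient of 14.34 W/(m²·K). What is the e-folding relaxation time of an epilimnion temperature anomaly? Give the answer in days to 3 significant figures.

Areal heat capacity C = ρ c_p D = 997.7 × 4195 × 31.79 = 1.33×10^8 J/(m^2 K).
Relaxation time τ = C / λ = 1.33×10^8 / 14.34 = 9.28×10^6 s.
In days: 9.28×10^6 s / (86400 s/day) = 107 days.

107 days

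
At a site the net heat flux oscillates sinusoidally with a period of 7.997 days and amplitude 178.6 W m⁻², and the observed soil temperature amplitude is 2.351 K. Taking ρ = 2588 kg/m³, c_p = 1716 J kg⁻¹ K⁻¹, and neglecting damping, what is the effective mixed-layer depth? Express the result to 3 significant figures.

ω = 2π / 6.91×10^5 s = 9.09×10^-6 s⁻¹.
Required C = F₀ / (A ω) = 178.6 / (2.351 × 9.09×10^-6) = 8.35×10^6 J/(m²·K).
D = C / (ρ c_p) = 8.35×10^6 / (2588 × 1716) = 1.88 m.

1.88 m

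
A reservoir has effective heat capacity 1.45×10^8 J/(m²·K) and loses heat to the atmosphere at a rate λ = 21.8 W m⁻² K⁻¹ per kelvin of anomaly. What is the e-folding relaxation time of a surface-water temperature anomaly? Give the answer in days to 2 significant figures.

77 days

Areal heat capacity C = 1.45×10^8 J/(m²·K) (given).
Relaxation time τ = C / λ = 1.45×10^8 / 21.8 = 6.65×10^6 s.
In days: 6.65×10^6 s / (86400 s/day) = 77.0 days.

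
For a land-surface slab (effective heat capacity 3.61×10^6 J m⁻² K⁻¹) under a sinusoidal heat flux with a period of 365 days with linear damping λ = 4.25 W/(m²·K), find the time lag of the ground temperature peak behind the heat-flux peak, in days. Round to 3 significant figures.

9.74 days

Areal heat capacity C = 3.61×10^6 J m⁻² K⁻¹ (given).
ω = 2π / 3.15×10^7 s = 1.99×10^-7 s⁻¹.
Phase lag φ = arctan(Cω/λ) = arctan(0.719/4.25) = 0.168 rad.
Time lag = φ / ω = 0.168 / 1.99×10^-7 = 8.41×10^5 s = 9.74 days.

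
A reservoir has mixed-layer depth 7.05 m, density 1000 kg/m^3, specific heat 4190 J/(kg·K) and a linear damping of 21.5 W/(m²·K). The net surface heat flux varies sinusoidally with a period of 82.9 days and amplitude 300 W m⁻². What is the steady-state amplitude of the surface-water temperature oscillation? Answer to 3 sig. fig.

8.91 K

Areal heat capacity C = ρ c_p D = 1000 × 4190 × 7.05 = 2.95×10^7 J m⁻² K⁻¹.
Angular frequency ω = 2π / T = 2π / 7.16×10^6 s = 8.77×10^-7 s⁻¹.
√((Cω)² + λ²) = √((25.9)² + 21.5²) = 33.7 W/(m²·K).
Amplitude A = F₀ / √((Cω)²+λ²) = 300 / 33.7 = 8.91 K.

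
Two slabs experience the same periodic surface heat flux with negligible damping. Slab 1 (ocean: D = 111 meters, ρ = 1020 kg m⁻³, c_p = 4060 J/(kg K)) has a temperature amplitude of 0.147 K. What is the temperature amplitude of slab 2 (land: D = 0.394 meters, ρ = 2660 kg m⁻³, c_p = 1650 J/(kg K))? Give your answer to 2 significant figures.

39 K

C_ocean = 4.60×10^8 J/(m²·K); C_land = 1.73×10^6 J/(m²·K).
A ∝ 1/C ⇒ A_land = A_ocean × C_ocean/C_land = 0.147 × 266 = 39.1 K.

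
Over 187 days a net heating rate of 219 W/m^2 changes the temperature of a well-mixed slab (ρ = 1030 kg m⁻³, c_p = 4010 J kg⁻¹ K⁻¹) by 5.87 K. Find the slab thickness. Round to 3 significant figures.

Heat input Q = F Δt = 219 × 1.62×10^7 s = 3.54×10^9 J/m².
Required areal heat capacity C = Q / ΔT = 6.03×10^8 J/(m²·K).
Depth D = C / (ρ c_p) = 6.03×10^8 / (1030 × 4010) = 146 m.

146 m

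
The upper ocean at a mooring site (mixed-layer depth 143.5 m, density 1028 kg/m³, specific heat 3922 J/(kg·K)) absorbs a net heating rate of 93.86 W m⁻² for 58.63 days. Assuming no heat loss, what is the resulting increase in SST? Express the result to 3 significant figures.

0.822 K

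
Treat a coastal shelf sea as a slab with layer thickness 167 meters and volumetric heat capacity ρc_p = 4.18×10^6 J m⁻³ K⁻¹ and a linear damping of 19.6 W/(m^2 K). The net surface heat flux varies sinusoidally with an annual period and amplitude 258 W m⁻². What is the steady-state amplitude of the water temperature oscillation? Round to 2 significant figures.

1.8 K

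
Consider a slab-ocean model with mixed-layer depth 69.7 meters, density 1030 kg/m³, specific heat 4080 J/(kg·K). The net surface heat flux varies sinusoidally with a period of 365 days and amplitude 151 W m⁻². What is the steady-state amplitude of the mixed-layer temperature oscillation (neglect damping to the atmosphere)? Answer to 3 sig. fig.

2.59 K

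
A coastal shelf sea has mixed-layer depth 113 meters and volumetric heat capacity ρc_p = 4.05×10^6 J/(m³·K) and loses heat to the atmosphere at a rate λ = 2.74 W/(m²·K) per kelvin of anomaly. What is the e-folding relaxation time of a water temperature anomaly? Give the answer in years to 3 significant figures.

5.29 years

Areal heat capacity C = ρc_p × D = 4.05×10^6 × 113 = 4.58×10^8 J/(m²·K).
Relaxation time τ = C / λ = 4.58×10^8 / 2.74 = 1.67×10^8 s.
In years: 1.67×10^8 s / (3.156×10^7 s/year) = 5.29 years.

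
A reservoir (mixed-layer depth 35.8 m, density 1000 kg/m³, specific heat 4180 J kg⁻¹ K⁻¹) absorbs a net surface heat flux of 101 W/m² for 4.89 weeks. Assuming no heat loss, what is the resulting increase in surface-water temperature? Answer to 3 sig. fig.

Areal heat capacity C = ρ c_p D = 1000 × 4180 × 35.8 = 1.50×10^8 J m⁻² K⁻¹.
Net heat input Q = F Δt = 101 × (4.89 weeks × 6.048×10^5 s/week) = 2.99×10^8 J/m².
ΔT = Q / C = 2.99×10^8 / 1.50×10^8 = 2.00 K.

2.00 K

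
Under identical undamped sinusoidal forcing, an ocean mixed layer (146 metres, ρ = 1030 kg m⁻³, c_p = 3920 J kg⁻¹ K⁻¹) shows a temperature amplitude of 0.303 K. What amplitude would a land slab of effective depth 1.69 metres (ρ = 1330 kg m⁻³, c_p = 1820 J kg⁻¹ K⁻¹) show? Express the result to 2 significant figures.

C_ocean = 5.89×10^8 J/(m²·K); C_land = 4.09×10^6 J/(m²·K).
A ∝ 1/C ⇒ A_land = A_ocean × C_ocean/C_land = 0.303 × 144 = 43.7 K.

44 K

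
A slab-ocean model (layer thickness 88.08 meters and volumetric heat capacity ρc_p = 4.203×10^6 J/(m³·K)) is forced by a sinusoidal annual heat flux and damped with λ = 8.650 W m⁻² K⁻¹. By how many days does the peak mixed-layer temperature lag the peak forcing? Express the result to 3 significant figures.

84.5 days

Areal heat capacity C = ρc_p × D = 4.203×10^6 × 88.08 = 3.70×10^8 J m⁻² K⁻¹.
ω = 2π / 3.15×10^7 s = 1.99×10^-7 s⁻¹.
Phase lag φ = arctan(Cω/λ) = arctan(73.8/8.650) = 1.45 rad.
Time lag = φ / ω = 1.45 / 1.99×10^-7 = 7.30×10^6 s = 84.5 days.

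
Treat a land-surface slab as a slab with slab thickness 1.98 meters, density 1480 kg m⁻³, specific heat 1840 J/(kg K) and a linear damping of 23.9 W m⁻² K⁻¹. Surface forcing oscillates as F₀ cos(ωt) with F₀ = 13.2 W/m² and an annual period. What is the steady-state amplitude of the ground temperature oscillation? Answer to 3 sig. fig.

Areal heat capacity C = ρ c_p D = 1480 × 1840 × 1.98 = 5.39×10^6 J/(m²·K).
Angular frequency ω = 2π / T = 2π / 3.15×10^7 s = 1.99×10^-7 s⁻¹.
√((Cω)² + λ²) = √((1.07)² + 23.9²) = 23.9 W/(m²·K).
Amplitude A = F₀ / √((Cω)²+λ²) = 13.2 / 23.9 = 0.552 K.

0.552 K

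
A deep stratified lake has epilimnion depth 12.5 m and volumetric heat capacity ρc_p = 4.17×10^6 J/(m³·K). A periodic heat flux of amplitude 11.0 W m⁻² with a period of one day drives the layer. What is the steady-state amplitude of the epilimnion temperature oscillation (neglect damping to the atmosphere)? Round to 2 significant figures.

Areal heat capacity C = ρc_p × D = 4.17×10^6 × 12.5 = 5.21×10^7 J m⁻² K⁻¹.
Angular frequency ω = 2π / T = 2π / 86400 s = 7.27×10^-5 s⁻¹.
Cω = 5.21×10^7 × 7.27×10^-5 = 3790 W/(m²·K).
Amplitude A = F₀ / (Cω) = 11.0 / 3790 = 0.00290 K.

0.0029 K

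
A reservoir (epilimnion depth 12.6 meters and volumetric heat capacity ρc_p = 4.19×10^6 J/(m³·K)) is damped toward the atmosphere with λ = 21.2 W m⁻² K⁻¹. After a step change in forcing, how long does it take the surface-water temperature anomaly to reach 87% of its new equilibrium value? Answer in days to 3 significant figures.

Areal heat capacity C = ρc_p × D = 4.19×10^6 × 12.6 = 5.28×10^7 J/(m^2 K).
τ = C / λ = 5.28×10^7 / 21.2 = 2.49×10^6 s.
Fraction reached: 1 − e^(−t/τ) = 0.87 ⇒ t = −τ ln(1 − 0.87) = τ × 2.04.
t = 5.08×10^6 s = 58.8 days.

58.8 days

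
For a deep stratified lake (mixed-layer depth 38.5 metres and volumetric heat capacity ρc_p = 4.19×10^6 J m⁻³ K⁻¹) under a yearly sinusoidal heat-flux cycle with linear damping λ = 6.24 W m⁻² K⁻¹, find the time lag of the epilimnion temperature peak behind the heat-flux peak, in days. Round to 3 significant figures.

80.1 days

Areal heat capacity C = ρc_p × D = 4.19×10^6 × 38.5 = 1.61×10^8 J/(m²·K).
ω = 2π / 3.15×10^7 s = 1.99×10^-7 s⁻¹.
Phase lag φ = arctan(Cω/λ) = arctan(32.1/6.24) = 1.38 rad.
Time lag = φ / ω = 1.38 / 1.99×10^-7 = 6.92×10^6 s = 80.1 days.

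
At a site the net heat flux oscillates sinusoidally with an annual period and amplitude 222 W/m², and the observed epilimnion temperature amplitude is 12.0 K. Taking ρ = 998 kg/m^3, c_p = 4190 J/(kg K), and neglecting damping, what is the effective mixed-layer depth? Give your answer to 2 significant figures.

22 m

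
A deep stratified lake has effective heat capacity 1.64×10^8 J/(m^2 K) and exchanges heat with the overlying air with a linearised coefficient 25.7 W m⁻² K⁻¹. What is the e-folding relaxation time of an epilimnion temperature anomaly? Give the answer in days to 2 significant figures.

74 days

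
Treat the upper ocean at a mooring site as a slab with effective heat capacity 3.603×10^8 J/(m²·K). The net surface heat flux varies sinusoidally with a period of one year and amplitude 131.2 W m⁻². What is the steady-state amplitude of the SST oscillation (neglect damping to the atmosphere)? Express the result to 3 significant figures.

1.83 K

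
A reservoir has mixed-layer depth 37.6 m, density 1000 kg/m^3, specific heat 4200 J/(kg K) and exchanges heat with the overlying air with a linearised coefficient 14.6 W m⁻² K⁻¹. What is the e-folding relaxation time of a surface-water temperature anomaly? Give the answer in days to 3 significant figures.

125 days

Areal heat capacity C = ρ c_p D = 1000 × 4200 × 37.6 = 1.58×10^8 J/(m²·K).
Relaxation time τ = C / λ = 1.58×10^8 / 14.6 = 1.08×10^7 s.
In days: 1.08×10^7 s / (86400 s/day) = 125 days.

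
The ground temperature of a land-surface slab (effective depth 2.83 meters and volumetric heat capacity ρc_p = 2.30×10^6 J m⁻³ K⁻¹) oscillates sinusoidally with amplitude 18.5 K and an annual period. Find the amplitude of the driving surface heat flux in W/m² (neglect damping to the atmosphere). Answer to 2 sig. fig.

Areal heat capacity C = ρc_p × D = 2.30×10^6 × 2.83 = 6.51×10^6 J/(m²·K).
ω = 2π / 3.15×10^7 s = 1.99×10^-7 s⁻¹.
Cω = 6.51×10^6 × 1.99×10^-7 = 1.30 W/(m²·K).
F₀ = A × Cω = 18.5 × 1.30 = 24.0 W/m².

24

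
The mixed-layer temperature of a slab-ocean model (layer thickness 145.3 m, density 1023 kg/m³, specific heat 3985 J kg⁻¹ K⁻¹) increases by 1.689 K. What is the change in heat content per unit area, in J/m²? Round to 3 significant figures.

Areal heat capacity C = ρ c_p D = 1023 × 3985 × 145.3 = 5.92×10^8 J m⁻² K⁻¹.
ΔQ = C ΔT = 5.92×10^8 × 1.689 = 1.00×10^9 J/m².

1.00×10^9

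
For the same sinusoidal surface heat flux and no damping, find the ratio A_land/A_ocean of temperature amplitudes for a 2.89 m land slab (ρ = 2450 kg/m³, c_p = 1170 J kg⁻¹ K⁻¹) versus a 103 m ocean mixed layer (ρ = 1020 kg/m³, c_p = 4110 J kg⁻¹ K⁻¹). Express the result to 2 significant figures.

52

C_ocean = 1020 × 4110 × 103 = 4.32×10^8 J/(m²·K).
C_land = 2450 × 1170 × 2.89 = 8.28×10^6 J/(m²·K).
Undamped amplitude ∝ 1/C, so A_land/A_ocean = C_ocean/C_land = 52.1.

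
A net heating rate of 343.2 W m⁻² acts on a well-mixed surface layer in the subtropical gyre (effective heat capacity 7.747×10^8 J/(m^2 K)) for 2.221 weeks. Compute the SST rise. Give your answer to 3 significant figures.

Areal heat capacity C = 7.747×10^8 J/(m^2 K) (given).
Net heat input Q = F Δt = 343.2 × (2.221 weeks × 6.048×10^5 s/week) = 4.61×10^8 J/m².
ΔT = Q / C = 4.61×10^8 / 7.75×10^8 = 0.595 K.

0.595 K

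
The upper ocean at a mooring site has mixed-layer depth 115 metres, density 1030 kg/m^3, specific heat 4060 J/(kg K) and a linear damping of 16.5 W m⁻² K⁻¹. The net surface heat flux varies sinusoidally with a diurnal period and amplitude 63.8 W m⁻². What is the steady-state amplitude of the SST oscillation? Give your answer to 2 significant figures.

Areal heat capacity C = ρ c_p D = 1030 × 4060 × 115 = 4.81×10^8 J m⁻² K⁻¹.
Angular frequency ω = 2π / T = 2π / 86400 s = 7.27×10^-5 s⁻¹.
√((Cω)² + λ²) = √((35000)² + 16.5²) = 35000 W/(m²·K).
Amplitude A = F₀ / √((Cω)²+λ²) = 63.8 / 35000 = 0.00182 K.

0.0018 K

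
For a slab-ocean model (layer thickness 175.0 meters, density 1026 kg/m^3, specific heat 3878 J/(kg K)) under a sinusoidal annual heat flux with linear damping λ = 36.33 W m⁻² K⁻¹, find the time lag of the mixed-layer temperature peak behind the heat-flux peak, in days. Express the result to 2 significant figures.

Areal heat capacity C = ρ c_p D = 1026 × 3878 × 175.0 = 6.96×10^8 J/(m²·K).
ω = 2π / 3.15×10^7 s = 1.99×10^-7 s⁻¹.
Phase lag φ = arctan(Cω/λ) = arctan(139/36.33) = 1.31 rad.
Time lag = φ / ω = 1.31 / 1.99×10^-7 = 6.60×10^6 s = 76.4 days.

76 days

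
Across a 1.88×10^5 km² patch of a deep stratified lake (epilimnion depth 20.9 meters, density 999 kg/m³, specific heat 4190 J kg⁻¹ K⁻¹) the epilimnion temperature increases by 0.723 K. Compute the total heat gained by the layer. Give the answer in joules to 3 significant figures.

Areal heat capacity C = ρ c_p D = 999 × 4190 × 20.9 = 8.75×10^7 J m⁻² K⁻¹.
Heat per unit area: q = C ΔT = 8.75×10^7 × 0.723 = 6.33×10^7 J/m².
Total heat: Q = q × A = 6.33×10^7 × (1.88×10^5 × 10⁶ m²) = 1.19×10^19 J.

1.19×10^19 J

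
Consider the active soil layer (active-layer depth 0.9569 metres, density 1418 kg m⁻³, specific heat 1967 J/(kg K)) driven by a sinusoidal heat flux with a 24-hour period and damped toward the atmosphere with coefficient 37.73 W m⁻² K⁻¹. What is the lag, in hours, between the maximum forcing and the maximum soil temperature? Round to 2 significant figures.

5.3 hours

Areal heat capacity C = ρ c_p D = 1418 × 1967 × 0.9569 = 2.67×10^6 J m⁻² K⁻¹.
ω = 2π / 86400 s = 7.27×10^-5 s⁻¹.
Phase lag φ = arctan(Cω/λ) = arctan(194/37.73) = 1.38 rad.
Time lag = φ / ω = 1.38 / 7.27×10^-5 = 19000 s = 5.27 hours.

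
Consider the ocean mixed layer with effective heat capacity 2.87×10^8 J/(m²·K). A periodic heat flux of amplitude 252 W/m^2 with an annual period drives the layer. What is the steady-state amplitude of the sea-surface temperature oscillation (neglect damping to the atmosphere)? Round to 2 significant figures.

4.4 K

Areal heat capacity C = 2.87×10^8 J/(m²·K) (given).
Angular frequency ω = 2π / T = 2π / 3.15×10^7 s = 1.99×10^-7 s⁻¹.
Cω = 2.87×10^8 × 1.99×10^-7 = 57.2 W/(m²·K).
Amplitude A = F₀ / (Cω) = 252 / 57.2 = 4.41 K.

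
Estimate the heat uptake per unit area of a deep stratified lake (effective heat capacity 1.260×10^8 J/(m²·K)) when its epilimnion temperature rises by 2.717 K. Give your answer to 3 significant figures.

3.42×10^8

Areal heat capacity C = 1.260×10^8 J/(m²·K) (given).
ΔQ = C ΔT = 1.26×10^8 × 2.717 = 3.42×10^8 J/m².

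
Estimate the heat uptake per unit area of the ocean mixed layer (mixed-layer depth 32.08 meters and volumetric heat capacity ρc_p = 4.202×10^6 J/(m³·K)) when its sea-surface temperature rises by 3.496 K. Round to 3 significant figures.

4.71×10^8

Areal heat capacity C = ρc_p × D = 4.202×10^6 × 32.08 = 1.35×10^8 J m⁻² K⁻¹.
ΔQ = C ΔT = 1.35×10^8 × 3.496 = 4.71×10^8 J/m².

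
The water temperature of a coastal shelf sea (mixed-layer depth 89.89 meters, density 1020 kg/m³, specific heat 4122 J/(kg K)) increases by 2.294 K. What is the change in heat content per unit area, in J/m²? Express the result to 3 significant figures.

Areal heat capacity C = ρ c_p D = 1020 × 4122 × 89.89 = 3.78×10^8 J/(m²·K).
ΔQ = C ΔT = 3.78×10^8 × 2.294 = 8.67×10^8 J/m².

8.67×10^8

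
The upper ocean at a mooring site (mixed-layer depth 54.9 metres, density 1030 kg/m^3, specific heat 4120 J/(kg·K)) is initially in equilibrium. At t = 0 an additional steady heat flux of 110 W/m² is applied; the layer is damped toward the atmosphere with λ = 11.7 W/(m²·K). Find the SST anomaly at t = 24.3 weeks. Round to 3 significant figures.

Areal heat capacity C = ρ c_p D = 1030 × 4120 × 54.9 = 2.33×10^8 J m⁻² K⁻¹.
τ = C / λ = 2.33×10^8 / 11.7 = 1.99×10^7 s.
Equilibrium anomaly ΔT_eq = F / λ = 110 / 11.7 = 9.40 K.
t = 24.3 weeks = 1.47×10^7 s, so t/τ = 0.738.
ΔT(t) = ΔT_eq (1 − e^(−t/τ)) = 9.40 × (1 − e^−0.738) = 4.91 K.

4.91 K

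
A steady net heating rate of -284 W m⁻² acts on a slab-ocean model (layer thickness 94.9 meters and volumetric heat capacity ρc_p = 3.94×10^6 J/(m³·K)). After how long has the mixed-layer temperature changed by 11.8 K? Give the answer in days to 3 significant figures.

Areal heat capacity C = ρc_p × D = 3.94×10^6 × 94.9 = 3.74×10^8 J/(m²·K).
Time required: Δt = C ΔT / F = 3.74×10^8 × -11.8 / -284 = 1.55×10^7 s.
In days: 1.55×10^7 s / (86400 s/day) = 180 days.

180 days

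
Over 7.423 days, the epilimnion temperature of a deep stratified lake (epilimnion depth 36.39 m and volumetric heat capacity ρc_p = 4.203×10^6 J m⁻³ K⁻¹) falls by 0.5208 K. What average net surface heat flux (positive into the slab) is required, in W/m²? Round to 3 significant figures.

-124

Areal heat capacity C = ρc_p × D = 4.203×10^6 × 36.39 = 1.53×10^8 J/(m^2 K).
Required heat per unit area: Q = C ΔT = 1.53×10^8 × -0.5208 = -7.97×10^7 J/m².
Flux F = Q / Δt = -7.97×10^7 / 6.41×10^5 s = -124 W/m².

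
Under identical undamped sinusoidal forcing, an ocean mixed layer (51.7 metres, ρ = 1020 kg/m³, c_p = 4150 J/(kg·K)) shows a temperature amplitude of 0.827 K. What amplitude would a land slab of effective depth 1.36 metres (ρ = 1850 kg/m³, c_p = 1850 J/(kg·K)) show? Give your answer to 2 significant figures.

C_ocean = 2.19×10^8 J/(m²·K); C_land = 4.65×10^6 J/(m²·K).
A ∝ 1/C ⇒ A_land = A_ocean × C_ocean/C_land = 0.827 × 47.0 = 38.9 K.

39 K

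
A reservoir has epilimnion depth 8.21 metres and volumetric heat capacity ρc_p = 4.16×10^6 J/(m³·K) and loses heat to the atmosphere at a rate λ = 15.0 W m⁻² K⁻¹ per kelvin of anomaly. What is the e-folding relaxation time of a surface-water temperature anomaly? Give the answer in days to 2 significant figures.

26 days

Areal heat capacity C = ρc_p × D = 4.16×10^6 × 8.21 = 3.42×10^7 J/(m²·K).
Relaxation time τ = C / λ = 3.42×10^7 / 15.0 = 2.28×10^6 s.
In days: 2.28×10^6 s / (86400 s/day) = 26.4 days.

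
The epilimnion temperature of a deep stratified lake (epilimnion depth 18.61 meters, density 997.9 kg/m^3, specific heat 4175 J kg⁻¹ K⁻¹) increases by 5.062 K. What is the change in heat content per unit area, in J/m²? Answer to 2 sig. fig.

3.9×10^8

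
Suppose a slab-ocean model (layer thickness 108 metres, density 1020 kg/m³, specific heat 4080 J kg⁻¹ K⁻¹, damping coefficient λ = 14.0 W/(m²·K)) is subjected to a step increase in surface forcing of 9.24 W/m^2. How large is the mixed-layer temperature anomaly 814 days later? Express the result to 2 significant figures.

0.59 K

Areal heat capacity C = ρ c_p D = 1020 × 4080 × 108 = 4.49×10^8 J m⁻² K⁻¹.
τ = C / λ = 4.49×10^8 / 14.0 = 3.21×10^7 s.
Equilibrium anomaly ΔT_eq = F / λ = 9.24 / 14.0 = 0.660 K.
t = 814 days = 7.03×10^7 s, so t/τ = 2.19.
ΔT(t) = ΔT_eq (1 − e^(−t/τ)) = 0.660 × (1 − e^−2.19) = 0.586 K.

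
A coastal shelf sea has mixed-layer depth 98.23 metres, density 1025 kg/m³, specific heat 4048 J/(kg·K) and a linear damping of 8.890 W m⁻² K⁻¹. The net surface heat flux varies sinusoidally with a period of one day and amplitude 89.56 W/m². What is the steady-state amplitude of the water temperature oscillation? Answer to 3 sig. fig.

0.00302 K

Areal heat capacity C = ρ c_p D = 1025 × 4048 × 98.23 = 4.08×10^8 J m⁻² K⁻¹.
Angular frequency ω = 2π / T = 2π / 86400 s = 7.27×10^-5 s⁻¹.
√((Cω)² + λ²) = √((29600)² + 8.890²) = 29600 W/(m²·K).
Amplitude A = F₀ / √((Cω)²+λ²) = 89.56 / 29600 = 0.00302 K.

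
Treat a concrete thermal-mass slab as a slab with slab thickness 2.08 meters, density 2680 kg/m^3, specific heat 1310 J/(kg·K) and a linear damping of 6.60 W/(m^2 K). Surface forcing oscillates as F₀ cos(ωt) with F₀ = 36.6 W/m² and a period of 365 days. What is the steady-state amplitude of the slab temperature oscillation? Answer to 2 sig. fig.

Areal heat capacity C = ρ c_p D = 2680 × 1310 × 2.08 = 7.30×10^6 J m⁻² K⁻¹.
Angular frequency ω = 2π / T = 2π / 3.15×10^7 s = 1.99×10^-7 s⁻¹.
√((Cω)² + λ²) = √((1.45)² + 6.60²) = 6.76 W/(m²·K).
Amplitude A = F₀ / √((Cω)²+λ²) = 36.6 / 6.76 = 5.42 K.

5.4 K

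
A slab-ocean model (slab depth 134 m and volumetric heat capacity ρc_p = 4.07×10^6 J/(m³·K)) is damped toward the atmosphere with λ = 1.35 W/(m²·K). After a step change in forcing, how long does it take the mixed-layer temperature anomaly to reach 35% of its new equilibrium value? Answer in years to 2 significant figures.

5.5 years

Areal heat capacity C = ρc_p × D = 4.07×10^6 × 134 = 5.45×10^8 J/(m^2 K).
τ = C / λ = 5.45×10^8 / 1.35 = 4.04×10^8 s.
Fraction reached: 1 − e^(−t/τ) = 0.35 ⇒ t = −τ ln(1 − 0.35) = τ × 0.431.
t = 1.74×10^8 s = 5.51 years.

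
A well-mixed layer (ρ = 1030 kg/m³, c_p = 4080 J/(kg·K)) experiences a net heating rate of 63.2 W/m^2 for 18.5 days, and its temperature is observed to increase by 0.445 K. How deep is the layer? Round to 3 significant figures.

54.0 m

Heat input Q = F Δt = 63.2 × 1.60×10^6 s = 1.01×10^8 J/m².
Required areal heat capacity C = Q / ΔT = 2.27×10^8 J/(m²·K).
Depth D = C / (ρ c_p) = 2.27×10^8 / (1030 × 4080) = 54.0 m.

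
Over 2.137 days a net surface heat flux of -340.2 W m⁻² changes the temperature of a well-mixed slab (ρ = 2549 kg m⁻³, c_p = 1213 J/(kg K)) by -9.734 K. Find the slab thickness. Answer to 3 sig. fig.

2.09 m

Heat input Q = F Δt = -340.2 × 1.85×10^5 s = -6.28×10^7 J/m².
Required areal heat capacity C = Q / ΔT = 6.45×10^6 J/(m²·K).
Depth D = C / (ρ c_p) = 6.45×10^6 / (2549 × 1213) = 2.09 m.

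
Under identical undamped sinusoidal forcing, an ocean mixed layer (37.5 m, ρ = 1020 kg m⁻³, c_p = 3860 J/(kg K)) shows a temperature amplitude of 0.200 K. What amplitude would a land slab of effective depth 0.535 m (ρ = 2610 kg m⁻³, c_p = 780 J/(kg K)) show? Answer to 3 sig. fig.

C_ocean = 1.48×10^8 J/(m²·K); C_land = 1.09×10^6 J/(m²·K).
A ∝ 1/C ⇒ A_land = A_ocean × C_ocean/C_land = 0.200 × 136 = 27.1 K.

27.1 K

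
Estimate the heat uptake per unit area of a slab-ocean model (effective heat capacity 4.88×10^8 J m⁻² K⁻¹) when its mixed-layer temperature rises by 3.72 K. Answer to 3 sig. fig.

Areal heat capacity C = 4.88×10^8 J m⁻² K⁻¹ (given).
ΔQ = C ΔT = 4.88×10^8 × 3.72 = 1.82×10^9 J/m².

1.82×10^9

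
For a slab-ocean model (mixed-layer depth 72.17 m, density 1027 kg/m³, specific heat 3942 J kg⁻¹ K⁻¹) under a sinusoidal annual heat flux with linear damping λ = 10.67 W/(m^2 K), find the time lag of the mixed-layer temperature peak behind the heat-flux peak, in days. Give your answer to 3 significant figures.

Areal heat capacity C = ρ c_p D = 1027 × 3942 × 72.17 = 2.92×10^8 J/(m^2 K).
ω = 2π / 3.15×10^7 s = 1.99×10^-7 s⁻¹.
Phase lag φ = arctan(Cω/λ) = arctan(58.2/10.67) = 1.39 rad.
Time lag = φ / ω = 1.39 / 1.99×10^-7 = 6.97×10^6 s = 80.7 days.

80.7 days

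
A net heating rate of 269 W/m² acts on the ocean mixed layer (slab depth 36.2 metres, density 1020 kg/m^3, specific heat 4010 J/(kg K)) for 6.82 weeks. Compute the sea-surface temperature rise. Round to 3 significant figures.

7.49 K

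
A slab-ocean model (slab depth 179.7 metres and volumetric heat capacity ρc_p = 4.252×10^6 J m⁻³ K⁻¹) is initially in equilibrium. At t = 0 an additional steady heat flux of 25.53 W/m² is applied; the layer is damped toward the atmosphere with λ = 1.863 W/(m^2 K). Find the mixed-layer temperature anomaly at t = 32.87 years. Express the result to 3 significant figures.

12.6 K

Areal heat capacity C = ρc_p × D = 4.252×10^6 × 179.7 = 7.64×10^8 J/(m²·K).
τ = C / λ = 7.64×10^8 / 1.863 = 4.10×10^8 s.
Equilibrium anomaly ΔT_eq = F / λ = 25.53 / 1.863 = 13.7 K.
t = 32.87 years = 1.04×10^9 s, so t/τ = 2.53.
ΔT(t) = ΔT_eq (1 − e^(−t/τ)) = 13.7 × (1 − e^−2.53) = 12.6 K.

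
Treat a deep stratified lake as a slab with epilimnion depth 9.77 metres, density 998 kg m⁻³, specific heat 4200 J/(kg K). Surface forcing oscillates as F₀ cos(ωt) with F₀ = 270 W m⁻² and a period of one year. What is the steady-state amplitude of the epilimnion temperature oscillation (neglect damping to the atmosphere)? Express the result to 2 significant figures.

33 K

Areal heat capacity C = ρ c_p D = 998 × 4200 × 9.77 = 4.10×10^7 J/(m²·K).
Angular frequency ω = 2π / T = 2π / 3.15×10^7 s = 1.99×10^-7 s⁻¹.
Cω = 4.10×10^7 × 1.99×10^-7 = 8.16 W/(m²·K).
Amplitude A = F₀ / (Cω) = 270 / 8.16 = 33.1 K.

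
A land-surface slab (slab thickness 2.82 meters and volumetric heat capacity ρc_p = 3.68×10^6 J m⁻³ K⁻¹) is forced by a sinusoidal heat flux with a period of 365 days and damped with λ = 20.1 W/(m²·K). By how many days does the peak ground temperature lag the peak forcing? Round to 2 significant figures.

6.0 days

Areal heat capacity C = ρc_p × D = 3.68×10^6 × 2.82 = 1.04×10^7 J/(m²·K).
ω = 2π / 3.15×10^7 s = 1.99×10^-7 s⁻¹.
Phase lag φ = arctan(Cω/λ) = arctan(2.07/20.1) = 0.103 rad.
Time lag = φ / ω = 0.103 / 1.99×10^-7 = 5.14×10^5 s = 5.95 days.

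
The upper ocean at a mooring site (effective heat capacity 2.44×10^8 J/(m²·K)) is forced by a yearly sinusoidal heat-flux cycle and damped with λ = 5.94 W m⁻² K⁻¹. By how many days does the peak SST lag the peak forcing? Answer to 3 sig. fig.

84.2 days

Areal heat capacity C = 2.44×10^8 J/(m²·K) (given).
ω = 2π / 3.15×10^7 s = 1.99×10^-7 s⁻¹.
Phase lag φ = arctan(Cω/λ) = arctan(48.6/5.94) = 1.45 rad.
Time lag = φ / ω = 1.45 / 1.99×10^-7 = 7.27×10^6 s = 84.2 days.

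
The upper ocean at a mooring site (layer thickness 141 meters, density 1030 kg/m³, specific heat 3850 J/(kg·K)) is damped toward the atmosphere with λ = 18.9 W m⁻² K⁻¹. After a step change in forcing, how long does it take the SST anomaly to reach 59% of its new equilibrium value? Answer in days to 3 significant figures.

305 days

Areal heat capacity C = ρ c_p D = 1030 × 3850 × 141 = 5.59×10^8 J/(m^2 K).
τ = C / λ = 5.59×10^8 / 18.9 = 2.96×10^7 s.
Fraction reached: 1 − e^(−t/τ) = 0.59 ⇒ t = −τ ln(1 − 0.59) = τ × 0.892.
t = 2.64×10^7 s = 305 days.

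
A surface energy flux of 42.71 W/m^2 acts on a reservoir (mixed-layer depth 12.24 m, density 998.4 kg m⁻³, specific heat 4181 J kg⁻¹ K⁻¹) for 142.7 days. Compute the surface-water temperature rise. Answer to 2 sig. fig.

Areal heat capacity C = ρ c_p D = 998.4 × 4181 × 12.24 = 5.11×10^7 J m⁻² K⁻¹.
Net heat input Q = F Δt = 42.71 × (142.7 days × 86400 s/day) = 5.27×10^8 J/m².
ΔT = Q / C = 5.27×10^8 / 5.11×10^7 = 10.3 K.

10 K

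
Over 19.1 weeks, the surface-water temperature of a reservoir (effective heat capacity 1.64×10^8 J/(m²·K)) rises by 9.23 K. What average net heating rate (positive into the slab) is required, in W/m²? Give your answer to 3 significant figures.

Areal heat capacity C = 1.64×10^8 J/(m²·K) (given).
Required heat per unit area: Q = C ΔT = 1.64×10^8 × 9.23 = 1.51×10^9 J/m².
Flux F = Q / Δt = 1.51×10^9 / 1.16×10^7 s = 131 W/m².

131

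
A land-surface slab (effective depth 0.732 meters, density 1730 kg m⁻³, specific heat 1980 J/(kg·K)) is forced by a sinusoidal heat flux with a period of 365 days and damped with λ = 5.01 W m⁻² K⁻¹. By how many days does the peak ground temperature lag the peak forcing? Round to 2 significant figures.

Areal heat capacity C = ρ c_p D = 1730 × 1980 × 0.732 = 2.51×10^6 J m⁻² K⁻¹.
ω = 2π / 3.15×10^7 s = 1.99×10^-7 s⁻¹.
Phase lag φ = arctan(Cω/λ) = arctan(0.500/5.01) = 0.0994 rad.
Time lag = φ / ω = 0.0994 / 1.99×10^-7 = 4.99×10^5 s = 5.77 days.

5.8 days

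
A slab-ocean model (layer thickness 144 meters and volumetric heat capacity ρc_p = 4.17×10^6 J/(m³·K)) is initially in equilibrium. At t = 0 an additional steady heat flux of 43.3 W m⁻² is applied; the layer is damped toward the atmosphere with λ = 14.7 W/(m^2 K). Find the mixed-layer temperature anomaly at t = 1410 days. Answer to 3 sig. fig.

2.80 K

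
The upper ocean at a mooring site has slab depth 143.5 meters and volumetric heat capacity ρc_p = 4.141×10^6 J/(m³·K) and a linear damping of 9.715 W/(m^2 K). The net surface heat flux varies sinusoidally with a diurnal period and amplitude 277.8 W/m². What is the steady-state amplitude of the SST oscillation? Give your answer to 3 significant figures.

0.00643 K

Areal heat capacity C = ρc_p × D = 4.141×10^6 × 143.5 = 5.94×10^8 J/(m^2 K).
Angular frequency ω = 2π / T = 2π / 86400 s = 7.27×10^-5 s⁻¹.
√((Cω)² + λ²) = √((43200)² + 9.715²) = 43200 W/(m²·K).
Amplitude A = F₀ / √((Cω)²+λ²) = 277.8 / 43200 = 0.00643 K.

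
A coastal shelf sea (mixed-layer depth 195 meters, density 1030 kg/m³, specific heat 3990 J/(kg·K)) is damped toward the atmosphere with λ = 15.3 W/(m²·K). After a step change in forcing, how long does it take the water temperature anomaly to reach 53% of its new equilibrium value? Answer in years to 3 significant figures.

Areal heat capacity C = ρ c_p D = 1030 × 3990 × 195 = 8.01×10^8 J m⁻² K⁻¹.
τ = C / λ = 8.01×10^8 / 15.3 = 5.24×10^7 s.
Fraction reached: 1 − e^(−t/τ) = 0.53 ⇒ t = −τ ln(1 − 0.53) = τ × 0.755.
t = 3.95×10^7 s = 1.25 years.

1.25 years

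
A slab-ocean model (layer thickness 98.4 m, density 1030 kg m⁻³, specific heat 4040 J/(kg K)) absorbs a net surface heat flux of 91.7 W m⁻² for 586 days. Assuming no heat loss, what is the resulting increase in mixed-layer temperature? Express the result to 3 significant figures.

Areal heat capacity C = ρ c_p D = 1030 × 4040 × 98.4 = 4.09×10^8 J/(m²·K).
Net heat input Q = F Δt = 91.7 × (586 days × 86400 s/day) = 4.64×10^9 J/m².
ΔT = Q / C = 4.64×10^9 / 4.09×10^8 = 11.3 K.

11.3 K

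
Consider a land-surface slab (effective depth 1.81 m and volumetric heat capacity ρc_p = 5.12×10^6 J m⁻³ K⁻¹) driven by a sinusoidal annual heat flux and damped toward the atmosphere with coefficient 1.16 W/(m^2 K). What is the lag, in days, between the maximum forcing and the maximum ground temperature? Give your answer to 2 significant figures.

Areal heat capacity C = ρc_p × D = 5.12×10^6 × 1.81 = 9.27×10^6 J/(m²·K).
ω = 2π / 3.15×10^7 s = 1.99×10^-7 s⁻¹.
Phase lag φ = arctan(Cω/λ) = arctan(1.85/1.16) = 1.01 rad.
Time lag = φ / ω = 1.01 / 1.99×10^-7 = 5.07×10^6 s = 58.7 days.

59 days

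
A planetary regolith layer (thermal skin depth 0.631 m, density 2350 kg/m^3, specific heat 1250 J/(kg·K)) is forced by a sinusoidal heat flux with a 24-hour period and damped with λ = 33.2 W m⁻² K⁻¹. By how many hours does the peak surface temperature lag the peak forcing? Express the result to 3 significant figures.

Areal heat capacity C = ρ c_p D = 2350 × 1250 × 0.631 = 1.85×10^6 J/(m²·K).
ω = 2π / 86400 s = 7.27×10^-5 s⁻¹.
Phase lag φ = arctan(Cω/λ) = arctan(135/33.2) = 1.33 rad.
Time lag = φ / ω = 1.33 / 7.27×10^-5 = 18300 s = 5.08 hours.

5.08 hours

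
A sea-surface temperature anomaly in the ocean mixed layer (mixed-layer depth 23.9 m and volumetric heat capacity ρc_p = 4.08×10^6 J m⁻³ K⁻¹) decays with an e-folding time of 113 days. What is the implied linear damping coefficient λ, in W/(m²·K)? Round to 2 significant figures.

Areal heat capacity C = ρc_p × D = 4.08×10^6 × 23.9 = 9.75×10^7 J/(m^2 K).
τ = 113 days = 9.76×10^6 s.
λ = C / τ = 9.75×10^7 / 9.76×10^6 = 9.99 W/(m²·K).

10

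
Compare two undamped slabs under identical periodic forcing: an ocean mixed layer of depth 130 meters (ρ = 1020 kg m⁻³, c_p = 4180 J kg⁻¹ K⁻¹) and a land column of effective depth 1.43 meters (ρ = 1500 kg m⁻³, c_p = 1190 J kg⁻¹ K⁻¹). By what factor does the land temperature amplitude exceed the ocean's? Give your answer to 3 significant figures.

C_ocean = 1020 × 4180 × 130 = 5.54×10^8 J/(m²·K).
C_land = 1500 × 1190 × 1.43 = 2.55×10^6 J/(m²·K).
Undamped amplitude ∝ 1/C, so A_land/A_ocean = C_ocean/C_land = 217.

217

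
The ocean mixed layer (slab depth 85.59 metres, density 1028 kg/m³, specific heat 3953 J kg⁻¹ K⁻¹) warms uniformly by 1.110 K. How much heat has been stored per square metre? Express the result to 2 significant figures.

3.9×10^8

Areal heat capacity C = ρ c_p D = 1028 × 3953 × 85.59 = 3.48×10^8 J m⁻² K⁻¹.
ΔQ = C ΔT = 3.48×10^8 × 1.110 = 3.86×10^8 J/m².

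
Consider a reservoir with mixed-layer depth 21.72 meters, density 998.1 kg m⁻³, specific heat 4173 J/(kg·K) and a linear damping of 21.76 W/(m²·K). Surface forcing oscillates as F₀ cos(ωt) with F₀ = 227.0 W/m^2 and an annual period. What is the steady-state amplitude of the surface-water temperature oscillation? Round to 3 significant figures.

8.03 K

Areal heat capacity C = ρ c_p D = 998.1 × 4173 × 21.72 = 9.05×10^7 J/(m²·K).
Angular frequency ω = 2π / T = 2π / 3.15×10^7 s = 1.99×10^-7 s⁻¹.
√((Cω)² + λ²) = √((18.0)² + 21.76²) = 28.3 W/(m²·K).
Amplitude A = F₀ / √((Cω)²+λ²) = 227.0 / 28.3 = 8.03 K.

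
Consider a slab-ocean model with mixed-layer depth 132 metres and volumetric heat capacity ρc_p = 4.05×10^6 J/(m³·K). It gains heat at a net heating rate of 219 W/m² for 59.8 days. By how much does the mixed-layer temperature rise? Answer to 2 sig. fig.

Areal heat capacity C = ρc_p × D = 4.05×10^6 × 132 = 5.35×10^8 J/(m²·K).
Net heat input Q = F Δt = 219 × (59.8 days × 86400 s/day) = 1.13×10^9 J/m².
ΔT = Q / C = 1.13×10^9 / 5.35×10^8 = 2.12 K.

2.1 K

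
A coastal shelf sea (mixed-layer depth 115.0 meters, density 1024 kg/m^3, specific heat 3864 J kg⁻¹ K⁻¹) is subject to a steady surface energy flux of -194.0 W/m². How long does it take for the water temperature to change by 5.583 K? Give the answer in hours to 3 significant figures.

Areal heat capacity C = ρ c_p D = 1024 × 3864 × 115.0 = 4.55×10^8 J/(m^2 K).
Time required: Δt = C ΔT / F = 4.55×10^8 × -5.583 / -194.0 = 1.31×10^7 s.
In hours: 1.31×10^7 s / (3600 s/hour) = 3640 hours.

3640 hours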